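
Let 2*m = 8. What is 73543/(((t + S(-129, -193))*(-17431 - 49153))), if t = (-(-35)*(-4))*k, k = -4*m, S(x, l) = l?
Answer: -73543/136297448 ≈ -0.00053958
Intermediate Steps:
m = 4 (m = (½)*8 = 4)
k = -16 (k = -4*4 = -16)
t = 2240 (t = -(-35)*(-4)*(-16) = -35*4*(-16) = -140*(-16) = 2240)
73543/(((t + S(-129, -193))*(-17431 - 49153))) = 73543/(((2240 - 193)*(-17431 - 49153))) = 73543/((2047*(-66584))) = 73543/(-136297448) = 73543*(-1/136297448) = -73543/136297448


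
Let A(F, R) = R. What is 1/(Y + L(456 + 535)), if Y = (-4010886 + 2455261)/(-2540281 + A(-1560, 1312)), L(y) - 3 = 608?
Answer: 2538969/1552865684 ≈ 0.0016350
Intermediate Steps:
L(y) = 611 (L(y) = 3 + 608 = 611)
Y = 1555625/2538969 (Y = (-4010886 + 2455261)/(-2540281 + 1312) = -1555625/(-2538969) = -1555625*(-1/2538969) = 1555625/2538969 ≈ 0.61270)
1/(Y + L(456 + 535)) = 1/(1555625/2538969 + 611) = 1/(1552865684/2538969) = 2538969/1552865684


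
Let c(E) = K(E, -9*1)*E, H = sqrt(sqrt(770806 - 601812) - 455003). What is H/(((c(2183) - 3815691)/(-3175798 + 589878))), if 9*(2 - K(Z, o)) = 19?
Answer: 11636640*sqrt(-455003 + sqrt(168994))/17171701 ≈ 456.9*I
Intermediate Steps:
K(Z, o) = -1/9 (K(Z, o) = 2 - 1/9*19 = 2 - 19/9 = -1/9)
H = sqrt(-455003 + sqrt(168994)) (H = sqrt(sqrt(168994) - 455003) = sqrt(-455003 + sqrt(168994)) ≈ 674.23*I)
c(E) = -E/9
H/(((c(2183) - 3815691)/(-3175798 + 589878))) = sqrt(-455003 + sqrt(168994))/(((-1/9*2183 - 3815691)/(-3175798 + 589878))) = sqrt(-455003 + sqrt(168994))/(((-2183/9 - 3815691)/(-2585920))) = sqrt(-455003 + sqrt(168994))/((-34343402/9*(-1/2585920))) = sqrt(-455003 + sqrt(168994))/(17171701/11636640) = sqrt(-455003 + sqrt(168994))*(11636640/17171701) = 11636640*sqrt(-455003 + sqrt(168994))/17171701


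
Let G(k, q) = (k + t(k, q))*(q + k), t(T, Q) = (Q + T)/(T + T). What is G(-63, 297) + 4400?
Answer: -75436/7 ≈ -10777.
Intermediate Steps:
t(T, Q) = (Q + T)/(2*T) (t(T, Q) = (Q + T)/((2*T)) = (Q + T)*(1/(2*T)) = (Q + T)/(2*T))
G(k, q) = (k + q)*(k + (k + q)/(2*k)) (G(k, q) = (k + (q + k)/(2*k))*(q + k) = (k + (k + q)/(2*k))*(k + q) = (k + q)*(k + (k + q)/(2*k)))
G(-63, 297) + 4400 = (297 + (-63)² + (½)*(-63) - 63*297 + (½)*297²/(-63)) + 4400 = (297 + 3969 - 63/2 - 18711 + (½)*(-1/63)*88209) + 4400 = (297 + 3969 - 63/2 - 18711 - 9801/14) + 4400 = -106236/7 + 4400 = -75436/7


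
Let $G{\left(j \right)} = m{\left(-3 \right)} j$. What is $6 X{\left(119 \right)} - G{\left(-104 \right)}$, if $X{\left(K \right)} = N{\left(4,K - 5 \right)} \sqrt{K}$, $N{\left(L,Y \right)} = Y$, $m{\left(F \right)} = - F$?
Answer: $312 + 684 \sqrt{119} \approx 7773.6$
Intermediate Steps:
$G{\left(j \right)} = 3 j$ ($G{\left(j \right)} = \left(-1\right) \left(-3\right) j = 3 j$)
$X{\left(K \right)} = \sqrt{K} \left(-5 + K\right)$ ($X{\left(K \right)} = \left(K - 5\right) \sqrt{K} = \left(-5 + K\right) \sqrt{K} = \sqrt{K} \left(-5 + K\right)$)
$6 X{\left(119 \right)} - G{\left(-104 \right)} = 6 \sqrt{119} \left(-5 + 119\right) - 3 \left(-104\right) = 6 \sqrt{119} \cdot 114 - -312 = 6 \cdot 114 \sqrt{119} + 312 = 684 \sqrt{119} + 312 = 312 + 684 \sqrt{119}$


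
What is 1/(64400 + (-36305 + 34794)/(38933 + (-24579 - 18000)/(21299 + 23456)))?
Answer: 1742403836/112210739413595 ≈ 1.5528e-5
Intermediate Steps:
1/(64400 + (-36305 + 34794)/(38933 + (-24579 - 18000)/(21299 + 23456))) = 1/(64400 - 1511/(38933 - 42579/44755)) = 1/(64400 - 1511/1742403836/44755) = 1/(64400 - 1511*44755/1742403836) = 1/(64400 - 67624805/1742403836) = 1/(112210739413595/1742403836) = 1742403836/112210739413595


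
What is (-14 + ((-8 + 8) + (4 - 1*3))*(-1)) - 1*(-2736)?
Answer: 2721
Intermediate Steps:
(-14 + ((-8 + 8) + (4 - 1*3))*(-1)) - 1*(-2736) = (-14 + (0 + (4 - 3))*(-1)) + 2736 = (-14 + (0 + 1)*(-1)) + 2736 = (-14 + 1*(-1)) + 2736 = (-14 - 1) + 2736 = -15 + 2736 = 2721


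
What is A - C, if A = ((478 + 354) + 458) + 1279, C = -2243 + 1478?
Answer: 3334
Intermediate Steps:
C = -765
A = 2569 (A = (832 + 458) + 1279 = 1290 + 1279 = 2569)
A - C = 2569 - 1*(-765) = 2569 + 765 = 3334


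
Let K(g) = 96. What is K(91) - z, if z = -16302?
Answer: 16398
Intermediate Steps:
K(91) - z = 96 - 1*(-16302) = 96 + 16302 = 16398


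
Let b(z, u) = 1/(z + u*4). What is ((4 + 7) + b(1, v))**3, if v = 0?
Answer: 1728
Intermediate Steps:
b(z, u) = 1/(z + 4*u)
((4 + 7) + b(1, v))**3 = ((4 + 7) + 1/(1 + 4*0))**3 = (11 + 1/(1 + 0))**3 = (11 + 1/1)**3 = (11 + 1)**3 = 12**3 = 1728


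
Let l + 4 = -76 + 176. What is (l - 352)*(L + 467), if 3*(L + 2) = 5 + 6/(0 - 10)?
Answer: -1791232/15 ≈ -1.1942e+5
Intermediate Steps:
l = 96 (l = -4 + (-76 + 176) = -4 + 100 = 96)
L = -8/15 (L = -2 + (5 + 6/(0 - 10))/3 = -2 + (5 + 6/(-10))/3 = -2 + (5 - ⅒*6)/3 = -2 + (5 - ⅗)/3 = -2 + (⅓)*(22/5) = -2 + 22/15 = -8/15 ≈ -0.53333)
(l - 352)*(L + 467) = (96 - 352)*(-8/15 + 467) = -256*6997/15 = -1791232/15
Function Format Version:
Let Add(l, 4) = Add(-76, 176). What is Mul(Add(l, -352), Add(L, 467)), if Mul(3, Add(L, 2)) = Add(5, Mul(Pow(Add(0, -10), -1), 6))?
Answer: Rational(-1791232, 15) ≈ -1.1942e+5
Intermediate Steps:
l = 96 (l = Add(-4, Add(-76, 176)) = Add(-4, 100) = 96)
L = Rational(-8, 15) (L = Add(-2, Mul(Rational(1, 3), Add(5, Mul(Pow(Add(0, -10), -1), 6)))) = Add(-2, Mul(Rational(1, 3), Add(5, Mul(Pow(-10, -1), 6)))) = Add(-2, Mul(Rational(1, 3), Add(5, Mul(Rational(-1, 10), 6)))) = Add(-2, Mul(Rational(1, 3), Add(5, Rational(-3, 5)))) = Add(-2, Mul(Rational(1, 3), Rational(22, 5))) = Add(-2, Rational(22, 15)) = Rational(-8, 15) ≈ -0.53333)
Mul(Add(l, -352), Add(L, 467)) = Mul(Add(96, -352), Add(Rational(-8, 15), 467)) = Mul(-256, Rational(6997, 15)) = Rational(-1791232, 15)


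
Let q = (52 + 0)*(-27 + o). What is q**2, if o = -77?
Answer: 29246464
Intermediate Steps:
q = -5408 (q = (52 + 0)*(-27 - 77) = 52*(-104) = -5408)
q**2 = (-5408)**2 = 29246464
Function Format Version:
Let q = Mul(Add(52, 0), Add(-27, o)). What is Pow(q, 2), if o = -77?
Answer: 29246464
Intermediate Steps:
q = -5408 (q = Mul(Add(52, 0), Add(-27, -77)) = Mul(52, -104) = -5408)
Pow(q, 2) = Pow(-5408, 2) = 29246464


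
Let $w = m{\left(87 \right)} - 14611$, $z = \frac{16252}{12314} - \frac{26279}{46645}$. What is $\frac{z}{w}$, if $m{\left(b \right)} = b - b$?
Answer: $- \frac{217237467}{4196180794915} \approx -5.177 \cdot 10^{-5}$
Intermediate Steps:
$z = \frac{217237467}{287193265}$ ($z = 16252 \cdot \frac{1}{12314} - \frac{26279}{46645} = \frac{8126}{6157} - \frac{26279}{46645} = \frac{217237467}{287193265} \approx 0.75642$)
$m{\left(b \right)} = 0$
$w = -14611$ ($w = 0 - 14611 = -14611$)
$\frac{z}{w} = \frac{217237467}{287193265 \left(-14611\right)} = \frac{217237467}{287193265} \left(- \frac{1}{14611}\right) = - \frac{217237467}{4196180794915}$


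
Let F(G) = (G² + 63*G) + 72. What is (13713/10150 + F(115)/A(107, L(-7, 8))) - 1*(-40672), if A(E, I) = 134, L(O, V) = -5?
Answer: 3966309003/97150 ≈ 40827.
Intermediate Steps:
F(G) = 72 + G² + 63*G
(13713/10150 + F(115)/A(107, L(-7, 8))) - 1*(-40672) = (13713/10150 + (72 + 115² + 63*115)/134) - 1*(-40672) = (13713*(1/10150) + (72 + 13225 + 7245)*(1/134)) + 40672 = (1959/1450 + 20542*(1/134)) + 40672 = (1959/1450 + 10271/67) + 40672 = 15024203/97150 + 40672 = 3966309003/97150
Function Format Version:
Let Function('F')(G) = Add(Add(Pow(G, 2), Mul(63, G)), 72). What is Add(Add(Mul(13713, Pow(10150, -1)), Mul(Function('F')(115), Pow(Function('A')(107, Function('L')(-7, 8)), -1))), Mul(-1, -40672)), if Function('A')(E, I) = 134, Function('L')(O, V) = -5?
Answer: Rational(3966309003, 97150) ≈ 40827.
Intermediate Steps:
Function('F')(G) = Add(72, Pow(G, 2), Mul(63, G))
Add(Add(Mul(13713, Pow(10150, -1)), Mul(Function('F')(115), Pow(Function('A')(107, Function('L')(-7, 8)), -1))), Mul(-1, -40672)) = Add(Add(Mul(13713, Pow(10150, -1)), Mul(Add(72, Pow(115, 2), Mul(63, 115)), Pow(134, -1))), Mul(-1, -40672)) = Add(Add(Mul(13713, Rational(1, 10150)), Mul(Add(72, 13225, 7245), Rational(1, 134))), 40672) = Add(Add(Rational(1959, 1450), Mul(20542, Rational(1, 134))), 40672) = Add(Add(Rational(1959, 1450), Rational(10271, 67)), 40672) = Add(Rational(15024203, 97150), 40672) = Rational(3966309003, 97150)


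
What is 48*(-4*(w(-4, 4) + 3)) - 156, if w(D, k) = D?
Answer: 36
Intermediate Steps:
48*(-4*(w(-4, 4) + 3)) - 156 = 48*(-4*(-4 + 3)) - 156 = 48*(-4*(-1)) - 156 = 48*4 - 156 = 192 - 156 = 36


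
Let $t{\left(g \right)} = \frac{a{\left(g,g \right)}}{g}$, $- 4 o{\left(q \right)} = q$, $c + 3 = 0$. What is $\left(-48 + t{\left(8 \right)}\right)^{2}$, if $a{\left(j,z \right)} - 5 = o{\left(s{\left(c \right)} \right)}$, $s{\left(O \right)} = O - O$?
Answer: $\frac{143641}{64} \approx 2244.4$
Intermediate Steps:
$c = -3$ ($c = -3 + 0 = -3$)
$s{\left(O \right)} = 0$
$o{\left(q \right)} = - \frac{q}{4}$
$a{\left(j,z \right)} = 5$ ($a{\left(j,z \right)} = 5 - 0 = 5 + 0 = 5$)
$t{\left(g \right)} = \frac{5}{g}$
$\left(-48 + t{\left(8 \right)}\right)^{2} = \left(-48 + \frac{5}{8}\right)^{2} = \left(- \frac{379}{8}\right)^{2} = \frac{143641}{64}$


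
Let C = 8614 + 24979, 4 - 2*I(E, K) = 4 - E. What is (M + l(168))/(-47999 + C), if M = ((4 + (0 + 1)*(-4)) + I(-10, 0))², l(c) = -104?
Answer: 79/14406 ≈ 0.0054838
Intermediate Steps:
I(E, K) = E/2 (I(E, K) = 2 - (4 - E)/2 = 2 + (-2 + E/2) = E/2)
C = 33593
M = 25 (M = ((4 + (0 + 1)*(-4)) + (½)*(-10))² = ((4 + 1*(-4)) - 5)² = ((4 - 4) - 5)² = (0 - 5)² = (-5)² = 25)
(M + l(168))/(-47999 + C) = (25 - 104)/(-47999 + 33593) = -79/(-14406) = -79*(-1/14406) = 79/14406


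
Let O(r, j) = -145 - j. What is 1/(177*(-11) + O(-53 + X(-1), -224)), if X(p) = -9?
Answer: -1/1868 ≈ -0.00053533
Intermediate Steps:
1/(177*(-11) + O(-53 + X(-1), -224)) = 1/(177*(-11) + (-145 - 1*(-224))) = 1/(-1947 + (-145 + 224)) = 1/(-1947 + 79) = 1/(-1868) = -1/1868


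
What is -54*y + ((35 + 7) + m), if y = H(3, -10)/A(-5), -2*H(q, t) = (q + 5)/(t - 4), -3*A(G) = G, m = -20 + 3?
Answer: 551/35 ≈ 15.743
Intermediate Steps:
m = -17
A(G) = -G/3
H(q, t) = -(5 + q)/(2*(-4 + t)) (H(q, t) = -(q + 5)/(2*(t - 4)) = -(5 + q)/(2*(-4 + t)))
y = 6/35 (y = ((-5 - 1*3)/(2*(-4 - 10)))/((-1/3*(-5))) = ((1/2)*(-5 - 3)/(-14))/(5/3) = ((1/2)*(-1/14)*(-8))*(3/5) = (2/7)*(3/5) = 6/35 ≈ 0.17143)
-54*y + ((35 + 7) + m) = -54*6/35 + ((35 + 7) - 17) = -324/35 + (42 - 17) = -324/35 + 25 = 551/35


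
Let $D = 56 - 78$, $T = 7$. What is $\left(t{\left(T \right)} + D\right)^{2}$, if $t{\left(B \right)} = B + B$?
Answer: $64$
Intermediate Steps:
$t{\left(B \right)} = 2 B$
$D = -22$
$\left(t{\left(T \right)} + D\right)^{2} = \left(2 \cdot 7 - 22\right)^{2} = \left(14 - 22\right)^{2} = \left(-8\right)^{2} = 64$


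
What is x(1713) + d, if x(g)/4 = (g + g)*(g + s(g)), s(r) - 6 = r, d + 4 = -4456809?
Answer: 42575315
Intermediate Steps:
d = -4456813 (d = -4 - 4456809 = -4456813)
s(r) = 6 + r
x(g) = 8*g*(6 + 2*g) (x(g) = 4*((g + g)*(g + (6 + g))) = 4*((2*g)*(6 + 2*g)) = 4*(2*g*(6 + 2*g)) = 8*g*(6 + 2*g))
x(1713) + d = 16*1713*(3 + 1713) - 4456813 = 16*1713*1716 - 4456813 = 47032128 - 4456813 = 42575315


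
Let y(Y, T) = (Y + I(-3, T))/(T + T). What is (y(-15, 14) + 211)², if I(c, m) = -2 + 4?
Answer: 34751025/784 ≈ 44325.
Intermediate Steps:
I(c, m) = 2
y(Y, T) = (2 + Y)/(2*T) (y(Y, T) = (Y + 2)/(T + T) = (2 + Y)/((2*T)) = (2 + Y)*(1/(2*T)) = (2 + Y)/(2*T))
(y(-15, 14) + 211)² = ((½)*(2 - 15)/14 + 211)² = ((½)*(1/14)*(-13) + 211)² = (-13/28 + 211)² = (5895/28)² = 34751025/784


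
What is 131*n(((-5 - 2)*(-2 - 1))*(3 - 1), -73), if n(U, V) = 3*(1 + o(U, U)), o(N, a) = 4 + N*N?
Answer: 695217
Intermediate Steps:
o(N, a) = 4 + N²
n(U, V) = 15 + 3*U² (n(U, V) = 3*(1 + (4 + U²)) = 3*(5 + U²) = 15 + 3*U²)
131*n(((-5 - 2)*(-2 - 1))*(3 - 1), -73) = 131*(15 + 3*(((-5 - 2)*(-2 - 1))*(3 - 1))²) = 131*(15 + 3*(-7*(-3)*2)²) = 131*(15 + 3*(21*2)²) = 131*(15 + 3*42²) = 131*(15 + 3*1764) = 131*(15 + 5292) = 131*5307 = 695217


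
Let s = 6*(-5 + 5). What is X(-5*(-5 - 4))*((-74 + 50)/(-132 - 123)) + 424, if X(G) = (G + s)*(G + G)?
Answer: 13688/17 ≈ 805.18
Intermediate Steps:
s = 0 (s = 6*0 = 0)
X(G) = 2*G² (X(G) = (G + 0)*(G + G) = G*(2*G) = 2*G²)
X(-5*(-5 - 4))*((-74 + 50)/(-132 - 123)) + 424 = (2*(-5*(-5 - 4))²)*((-74 + 50)/(-132 - 123)) + 424 = (2*(-5*(-9))²)*(-24/(-255)) + 424 = (2*45²)*(-24*(-1/255)) + 424 = (2*2025)*(8/85) + 424 = 4050*(8/85) + 424 = 6480/17 + 424 = 13688/17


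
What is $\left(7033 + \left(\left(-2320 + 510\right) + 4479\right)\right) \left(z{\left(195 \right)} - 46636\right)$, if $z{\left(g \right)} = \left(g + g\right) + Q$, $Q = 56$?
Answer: $-448135380$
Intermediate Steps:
$z{\left(g \right)} = 56 + 2 g$ ($z{\left(g \right)} = \left(g + g\right) + 56 = 2 g + 56 = 56 + 2 g$)
$\left(7033 + \left(\left(-2320 + 510\right) + 4479\right)\right) \left(z{\left(195 \right)} - 46636\right) = \left(7033 + \left(\left(-2320 + 510\right) + 4479\right)\right) \left(\left(56 + 2 \cdot 195\right) - 46636\right) = \left(7033 + \left(-1810 + 4479\right)\right) \left(\left(56 + 390\right) - 46636\right) = \left(7033 + 2669\right) \left(446 - 46636\right) = 9702 \left(-46190\right) = -448135380$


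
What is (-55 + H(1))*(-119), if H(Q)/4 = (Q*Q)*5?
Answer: 4165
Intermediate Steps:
H(Q) = 20*Q**2 (H(Q) = 4*((Q*Q)*5) = 4*(Q**2*5) = 4*(5*Q**2) = 20*Q**2)
(-55 + H(1))*(-119) = (-55 + 20*1**2)*(-119) = (-55 + 20*1)*(-119) = (-55 + 20)*(-119) = -35*(-119) = 4165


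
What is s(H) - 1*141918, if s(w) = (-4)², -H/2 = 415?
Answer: -141902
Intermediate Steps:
H = -830 (H = -2*415 = -830)
s(w) = 16
s(H) - 1*141918 = 16 - 1*141918 = 16 - 141918 = -141902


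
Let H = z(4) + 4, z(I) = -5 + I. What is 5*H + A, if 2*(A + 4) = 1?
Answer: 23/2 ≈ 11.500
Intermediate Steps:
A = -7/2 (A = -4 + (½)*1 = -4 + ½ = -7/2 ≈ -3.5000)
H = 3 (H = (-5 + 4) + 4 = -1 + 4 = 3)
5*H + A = 5*3 - 7/2 = 15 - 7/2 = 23/2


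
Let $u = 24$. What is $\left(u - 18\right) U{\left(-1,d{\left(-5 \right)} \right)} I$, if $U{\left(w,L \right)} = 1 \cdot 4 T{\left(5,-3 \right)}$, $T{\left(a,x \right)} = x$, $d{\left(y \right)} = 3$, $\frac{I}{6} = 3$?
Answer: $-1296$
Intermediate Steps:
$I = 18$ ($I = 6 \cdot 3 = 18$)
$U{\left(w,L \right)} = -12$ ($U{\left(w,L \right)} = 1 \cdot 4 \left(-3\right) = 4 \left(-3\right) = -12$)
$\left(u - 18\right) U{\left(-1,d{\left(-5 \right)} \right)} I = \left(24 - 18\right) \left(\left(-12\right) 18\right) = 6 \left(-216\right) = -1296$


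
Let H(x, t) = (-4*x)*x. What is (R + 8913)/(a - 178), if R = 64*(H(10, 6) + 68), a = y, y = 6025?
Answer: -12335/5847 ≈ -2.1096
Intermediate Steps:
H(x, t) = -4*x²
a = 6025
R = -21248 (R = 64*(-4*10² + 68) = 64*(-4*100 + 68) = 64*(-400 + 68) = 64*(-332) = -21248)
(R + 8913)/(a - 178) = (-21248 + 8913)/(6025 - 178) = -12335/5847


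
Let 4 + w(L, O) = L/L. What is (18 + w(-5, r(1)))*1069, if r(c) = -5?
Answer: 16035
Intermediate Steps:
w(L, O) = -3 (w(L, O) = -4 + L/L = -4 + 1 = -3)
(18 + w(-5, r(1)))*1069 = (18 - 3)*1069 = 15*1069 = 16035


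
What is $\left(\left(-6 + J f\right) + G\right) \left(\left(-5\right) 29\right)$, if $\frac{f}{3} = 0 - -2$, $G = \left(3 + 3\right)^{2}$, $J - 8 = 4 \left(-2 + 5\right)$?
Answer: $-21750$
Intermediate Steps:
$J = 20$ ($J = 8 + 4 \left(-2 + 5\right) = 8 + 4 \cdot 3 = 8 + 12 = 20$)
$G = 36$ ($G = 6^{2} = 36$)
$f = 6$ ($f = 3 \left(0 - -2\right) = 3 \left(0 + 2\right) = 3 \cdot 2 = 6$)
$\left(\left(-6 + J f\right) + G\right) \left(\left(-5\right) 29\right) = \left(\left(-6 + 20 \cdot 6\right) + 36\right) \left(\left(-5\right) 29\right) = \left(\left(-6 + 120\right) + 36\right) \left(-145\right) = \left(114 + 36\right) \left(-145\right) = 150 \left(-145\right) = -21750$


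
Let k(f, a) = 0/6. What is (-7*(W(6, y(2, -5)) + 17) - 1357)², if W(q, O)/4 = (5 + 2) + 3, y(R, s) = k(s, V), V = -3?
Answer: 3083536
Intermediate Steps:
k(f, a) = 0 (k(f, a) = 0*(⅙) = 0)
y(R, s) = 0
W(q, O) = 40 (W(q, O) = 4*((5 + 2) + 3) = 4*(7 + 3) = 4*10 = 40)
(-7*(W(6, y(2, -5)) + 17) - 1357)² = (-7*(40 + 17) - 1357)² = (-7*57 - 1357)² = (-399 - 1357)² = (-1756)² = 3083536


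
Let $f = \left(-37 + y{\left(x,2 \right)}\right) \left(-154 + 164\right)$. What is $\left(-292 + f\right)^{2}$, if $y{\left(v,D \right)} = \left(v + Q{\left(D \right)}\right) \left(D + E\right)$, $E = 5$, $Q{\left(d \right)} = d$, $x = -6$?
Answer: $887364$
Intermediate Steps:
$y{\left(v,D \right)} = \left(5 + D\right) \left(D + v\right)$ ($y{\left(v,D \right)} = \left(v + D\right) \left(D + 5\right) = \left(D + v\right) \left(5 + D\right) = \left(5 + D\right) \left(D + v\right)$)
$f = -650$ ($f = \left(-37 + \left(2^{2} + 5 \cdot 2 + 5 \left(-6\right) + 2 \left(-6\right)\right)\right) \left(-154 + 164\right) = \left(-37 + \left(4 + 10 - 30 - 12\right)\right) 10 = \left(-37 - 28\right) 10 = \left(-65\right) 10 = -650$)
$\left(-292 + f\right)^{2} = \left(-292 - 650\right)^{2} = \left(-942\right)^{2} = 887364$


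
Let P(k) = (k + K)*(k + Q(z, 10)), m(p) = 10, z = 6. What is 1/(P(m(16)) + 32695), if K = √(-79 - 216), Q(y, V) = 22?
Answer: 6603/218058461 - 32*I*√295/1090292305 ≈ 3.0281e-5 - 5.041e-7*I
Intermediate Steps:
K = I*√295 (K = √(-295) = I*√295 ≈ 17.176*I)
P(k) = (22 + k)*(k + I*√295) (P(k) = (k + I*√295)*(k + 22) = (k + I*√295)*(22 + k) = (22 + k)*(k + I*√295))
1/(P(m(16)) + 32695) = 1/((10² + 22*10 + 22*I*√295 + I*10*√295) + 32695) = 1/((100 + 220 + 22*I*√295 + 10*I*√295) + 32695) = 1/((320 + 32*I*√295) + 32695) = 1/(33015 + 32*I*√295)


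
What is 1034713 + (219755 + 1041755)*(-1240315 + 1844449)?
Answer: 762122117053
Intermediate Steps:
1034713 + (219755 + 1041755)*(-1240315 + 1844449) = 1034713 + 1261510*604134 = 1034713 + 762121082340 = 762122117053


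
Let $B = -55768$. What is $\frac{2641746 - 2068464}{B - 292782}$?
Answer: $- \frac{286641}{174275} \approx -1.6448$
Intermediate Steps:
$\frac{2641746 - 2068464}{B - 292782} = \frac{2641746 - 2068464}{-55768 - 292782} = \frac{573282}{-348550} = 573282 \left(- \frac{1}{348550}\right) = - \frac{286641}{174275}$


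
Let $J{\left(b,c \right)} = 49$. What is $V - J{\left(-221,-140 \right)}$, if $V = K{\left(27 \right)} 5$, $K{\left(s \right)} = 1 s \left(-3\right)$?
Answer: $-454$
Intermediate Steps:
$K{\left(s \right)} = - 3 s$ ($K{\left(s \right)} = s \left(-3\right) = - 3 s$)
$V = -405$ ($V = \left(-3\right) 27 \cdot 5 = \left(-81\right) 5 = -405$)
$V - J{\left(-221,-140 \right)} = -405 - 49 = -454$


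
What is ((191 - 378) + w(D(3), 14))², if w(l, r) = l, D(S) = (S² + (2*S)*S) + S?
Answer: 24649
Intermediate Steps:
D(S) = S + 3*S² (D(S) = (S² + 2*S²) + S = 3*S² + S = S + 3*S²)
((191 - 378) + w(D(3), 14))² = ((191 - 378) + 3*(1 + 3*3))² = (-187 + 3*(1 + 9))² = (-187 + 3*10)² = (-187 + 30)² = (-157)² = 24649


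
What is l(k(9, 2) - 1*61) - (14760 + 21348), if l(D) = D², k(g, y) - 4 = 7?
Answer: -33608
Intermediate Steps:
k(g, y) = 11 (k(g, y) = 4 + 7 = 11)
l(k(9, 2) - 1*61) - (14760 + 21348) = (11 - 1*61)² - (14760 + 21348) = (11 - 61)² - 1*36108 = (-50)² - 36108 = 2500 - 36108 = -33608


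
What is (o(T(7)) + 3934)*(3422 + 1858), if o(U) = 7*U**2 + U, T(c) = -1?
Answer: 20803200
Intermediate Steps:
o(U) = U + 7*U**2
(o(T(7)) + 3934)*(3422 + 1858) = (-(1 + 7*(-1)) + 3934)*(3422 + 1858) = (-(1 - 7) + 3934)*5280 = (-1*(-6) + 3934)*5280 = (6 + 3934)*5280 = 3940*5280 = 20803200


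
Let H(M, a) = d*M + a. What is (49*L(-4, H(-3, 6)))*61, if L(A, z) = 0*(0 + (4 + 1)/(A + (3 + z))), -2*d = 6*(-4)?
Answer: 0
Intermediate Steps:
d = 12 (d = -3*(-4) = -1/2*(-24) = 12)
H(M, a) = a + 12*M (H(M, a) = 12*M + a = a + 12*M)
L(A, z) = 0 (L(A, z) = 0*(0 + 5/(3 + A + z)) = 0*(5/(3 + A + z)) = 0)
(49*L(-4, H(-3, 6)))*61 = (49*0)*61 = 0*61 = 0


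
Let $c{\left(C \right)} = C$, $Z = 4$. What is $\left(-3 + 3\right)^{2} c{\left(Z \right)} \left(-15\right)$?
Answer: $0$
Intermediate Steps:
$\left(-3 + 3\right)^{2} c{\left(Z \right)} \left(-15\right) = \left(-3 + 3\right)^{2} \cdot 4 \left(-15\right) = 0^{2} \cdot 4 \left(-15\right) = 0 \cdot 4 \left(-15\right) = 0 \left(-15\right) = 0$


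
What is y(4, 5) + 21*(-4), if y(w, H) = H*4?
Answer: -64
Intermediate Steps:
y(w, H) = 4*H
y(4, 5) + 21*(-4) = 4*5 + 21*(-4) = 20 - 84 = -64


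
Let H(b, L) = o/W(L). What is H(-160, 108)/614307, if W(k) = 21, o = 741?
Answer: 247/4300149 ≈ 5.7440e-5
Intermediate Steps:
H(b, L) = 247/7 (H(b, L) = 741/21 = 741*(1/21) = 247/7)
H(-160, 108)/614307 = (247/7)/614307 = (247/7)*(1/614307) = 247/4300149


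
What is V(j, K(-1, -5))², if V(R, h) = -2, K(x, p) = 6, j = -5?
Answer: 4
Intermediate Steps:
V(j, K(-1, -5))² = (-2)² = 4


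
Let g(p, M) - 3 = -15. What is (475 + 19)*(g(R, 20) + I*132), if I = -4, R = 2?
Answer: -266760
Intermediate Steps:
g(p, M) = -12 (g(p, M) = 3 - 15 = -12)
(475 + 19)*(g(R, 20) + I*132) = (475 + 19)*(-12 - 4*132) = 494*(-12 - 528) = 494*(-540) = -266760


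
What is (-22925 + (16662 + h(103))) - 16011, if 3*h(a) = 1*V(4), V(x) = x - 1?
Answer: -22273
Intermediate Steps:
V(x) = -1 + x
h(a) = 1 (h(a) = (1*(-1 + 4))/3 = (1*3)/3 = (⅓)*3 = 1)
(-22925 + (16662 + h(103))) - 16011 = (-22925 + (16662 + 1)) - 16011 = (-22925 + 16663) - 16011 = -6262 - 16011 = -22273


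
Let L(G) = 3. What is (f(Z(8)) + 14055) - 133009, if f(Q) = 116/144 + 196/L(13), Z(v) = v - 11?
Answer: -4279963/36 ≈ -1.1889e+5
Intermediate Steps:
Z(v) = -11 + v
f(Q) = 2381/36 (f(Q) = 116/144 + 196/3 = 116*(1/144) + 196*(⅓) = 29/36 + 196/3 = 2381/36)
(f(Z(8)) + 14055) - 133009 = (2381/36 + 14055) - 133009 = 508361/36 - 133009 = -4279963/36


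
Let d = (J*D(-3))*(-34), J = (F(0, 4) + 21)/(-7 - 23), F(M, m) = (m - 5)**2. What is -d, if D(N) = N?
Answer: 374/5 ≈ 74.800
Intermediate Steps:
F(M, m) = (-5 + m)**2
J = -11/15 (J = ((-5 + 4)**2 + 21)/(-7 - 23) = ((-1)**2 + 21)/(-30) = (1 + 21)*(-1/30) = 22*(-1/30) = -11/15 ≈ -0.73333)
d = -374/5 (d = -11/15*(-3)*(-34) = (11/5)*(-34) = -374/5 ≈ -74.800)
-d = -1*(-374/5) = 374/5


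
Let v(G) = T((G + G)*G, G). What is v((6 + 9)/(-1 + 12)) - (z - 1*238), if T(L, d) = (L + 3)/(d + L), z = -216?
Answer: 93341/205 ≈ 455.32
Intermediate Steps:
T(L, d) = (3 + L)/(L + d)
v(G) = (3 + 2*G²)/(G + 2*G²) (v(G) = (3 + (G + G)*G)/((G + G)*G + G) = (3 + (2*G)*G)/((2*G)*G + G) = (3 + 2*G²)/(2*G² + G) = (3 + 2*G²)/(G + 2*G²))
v((6 + 9)/(-1 + 12)) - (z - 1*238) = (3 + 2*((6 + 9)/(-1 + 12))²)/((((6 + 9)/(-1 + 12)))*(1 + 2*((6 + 9)/(-1 + 12)))) - (-216 - 1*238) = (3 + 2*(15/11)²)/(((15/11))*(1 + 2*(15/11))) - (-216 - 238) = (3 + 2*(15*(1/11))²)/(((15*(1/11)))*(1 + 2*(15*(1/11)))) - 1*(-454) = (3 + 2*(15/11)²)/((15/11)*(1 + 2*(15/11))) + 454 = 11*(3 + 2*(225/121))/(15*(1 + 30/11)) + 454 = 11*(3 + 450/121)/(15*(41/11)) + 454 = (11/15)*(11/41)*(813/121) + 454 = 271/205 + 454 = 93341/205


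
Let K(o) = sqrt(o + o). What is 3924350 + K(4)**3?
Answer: 3924350 + 16*sqrt(2) ≈ 3.9244e+6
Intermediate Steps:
K(o) = sqrt(2)*sqrt(o) (K(o) = sqrt(2*o) = sqrt(2)*sqrt(o))
3924350 + K(4)**3 = 3924350 + (sqrt(2)*sqrt(4))**3 = 3924350 + (sqrt(2)*2)**3 = 3924350 + (2*sqrt(2))**3 = 3924350 + 16*sqrt(2)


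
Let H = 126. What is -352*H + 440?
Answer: -43912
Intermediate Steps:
-352*H + 440 = -352*126 + 440 = -44352 + 440 = -43912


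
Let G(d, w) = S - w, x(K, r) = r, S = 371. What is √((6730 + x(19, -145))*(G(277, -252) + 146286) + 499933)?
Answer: 11*√7999138 ≈ 31111.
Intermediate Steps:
G(d, w) = 371 - w
√((6730 + x(19, -145))*(G(277, -252) + 146286) + 499933) = √((6730 - 145)*((371 - 1*(-252)) + 146286) + 499933) = √(6585*((371 + 252) + 146286) + 499933) = √(6585*(623 + 146286) + 499933) = √(6585*146909 + 499933) = √(967395765 + 499933) = √967895698 = 11*√7999138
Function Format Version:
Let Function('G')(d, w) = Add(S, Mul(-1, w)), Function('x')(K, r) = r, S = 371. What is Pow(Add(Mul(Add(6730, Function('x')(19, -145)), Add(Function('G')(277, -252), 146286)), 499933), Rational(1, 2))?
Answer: Mul(11, Pow(7999138, Rational(1, 2))) ≈ 31111.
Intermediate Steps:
Function('G')(d, w) = Add(371, Mul(-1, w))
Pow(Add(Mul(Add(6730, Function('x')(19, -145)), Add(Function('G')(277, -252), 146286)), 499933), Rational(1, 2)) = Pow(Add(Mul(Add(6730, -145), Add(Add(371, Mul(-1, -252)), 146286)), 499933), Rational(1, 2)) = Pow(Add(Mul(6585, Add(Add(371, 252), 146286)), 499933), Rational(1, 2)) = Pow(Add(Mul(6585, Add(623, 146286)), 499933), Rational(1, 2)) = Pow(Add(Mul(6585, 146909), 499933), Rational(1, 2)) = Pow(Add(967395765, 499933), Rational(1, 2)) = Pow(967895698, Rational(1, 2)) = Mul(11, Pow(7999138, Rational(1, 2)))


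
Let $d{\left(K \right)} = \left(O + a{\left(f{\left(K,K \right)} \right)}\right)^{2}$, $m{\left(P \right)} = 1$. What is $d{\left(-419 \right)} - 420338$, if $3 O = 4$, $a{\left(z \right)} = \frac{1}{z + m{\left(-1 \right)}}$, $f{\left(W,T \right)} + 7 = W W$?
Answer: $- \frac{116591189312870321}{277376022225} \approx -4.2034 \cdot 10^{5}$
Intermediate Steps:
$f{\left(W,T \right)} = -7 + W^{2}$ ($f{\left(W,T \right)} = -7 + W W = -7 + W^{2}$)
$a{\left(z \right)} = \frac{1}{1 + z}$ ($a{\left(z \right)} = \frac{1}{z + 1} = \frac{1}{1 + z}$)
$O = \frac{4}{3}$ ($O = \frac{1}{3} \cdot 4 = \frac{4}{3} \approx 1.3333$)
$d{\left(K \right)} = \left(\frac{4}{3} + \frac{1}{-6 + K^{2}}\right)^{2}$ ($d{\left(K \right)} = \left(\frac{4}{3} + \frac{1}{1 + \left(-7 + K^{2}\right)}\right)^{2} = \left(\frac{4}{3} + \frac{1}{-6 + K^{2}}\right)^{2}$)
$d{\left(-419 \right)} - 420338 = \frac{\left(-21 + 4 \left(-419\right)^{2}\right)^{2}}{9 \left(-6 + \left(-419\right)^{2}\right)^{2}} - 420338 = \frac{\left(-21 + 4 \cdot 175561\right)^{2}}{9 \left(-6 + 175561\right)^{2}} - 420338 = \frac{\left(-21 + 702244\right)^{2}}{9 \cdot 30819558025} - 420338 = \frac{1}{9} \cdot 702223^{2} \cdot \frac{1}{30819558025} - 420338 = \frac{1}{9} \cdot 493117141729 \cdot \frac{1}{30819558025} - 420338 = \frac{493117141729}{277376022225} - 420338 = - \frac{116591189312870321}{277376022225}$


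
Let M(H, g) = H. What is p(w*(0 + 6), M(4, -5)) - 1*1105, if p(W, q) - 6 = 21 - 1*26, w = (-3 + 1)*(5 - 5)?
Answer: -1104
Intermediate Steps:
w = 0 (w = -2*0 = 0)
p(W, q) = 1 (p(W, q) = 6 + (21 - 1*26) = 6 + (21 - 26) = 6 - 5 = 1)
p(w*(0 + 6), M(4, -5)) - 1*1105 = 1 - 1*1105 = 1 - 1105 = -1104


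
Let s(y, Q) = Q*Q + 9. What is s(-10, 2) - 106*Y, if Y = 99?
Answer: -10481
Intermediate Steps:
s(y, Q) = 9 + Q² (s(y, Q) = Q² + 9 = 9 + Q²)
s(-10, 2) - 106*Y = (9 + 2²) - 106*99 = (9 + 4) - 10494 = 13 - 10494 = -10481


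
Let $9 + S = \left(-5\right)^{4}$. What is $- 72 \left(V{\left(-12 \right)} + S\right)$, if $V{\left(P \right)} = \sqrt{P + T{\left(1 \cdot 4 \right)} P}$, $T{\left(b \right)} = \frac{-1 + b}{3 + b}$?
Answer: $-44352 - \frac{144 i \sqrt{210}}{7} \approx -44352.0 - 298.11 i$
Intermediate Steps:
$S = 616$ ($S = -9 + \left(-5\right)^{4} = -9 + 625 = 616$)
$T{\left(b \right)} = \frac{-1 + b}{3 + b}$
$V{\left(P \right)} = \frac{\sqrt{70} \sqrt{P}}{7}$ ($V{\left(P \right)} = \sqrt{P + \frac{-1 + 1 \cdot 4}{3 + 1 \cdot 4} P} = \sqrt{P + \frac{-1 + 4}{3 + 4} P} = \sqrt{P + \frac{1}{7} \cdot 3 P} = \sqrt{P + \frac{3 P}{7}} = \sqrt{\frac{10 P}{7}} = \frac{\sqrt{70} \sqrt{P}}{7}$)
$- 72 \left(V{\left(-12 \right)} + S\right) = - 72 \left(\frac{\sqrt{70} \sqrt{-12}}{7} + 616\right) = - 72 \left(\frac{\sqrt{70} \cdot 2 i \sqrt{3}}{7} + 616\right) = - 72 \left(\frac{2 i \sqrt{210}}{7} + 616\right) = - 72 \left(616 + \frac{2 i \sqrt{210}}{7}\right) = -44352 - \frac{144 i \sqrt{210}}{7}$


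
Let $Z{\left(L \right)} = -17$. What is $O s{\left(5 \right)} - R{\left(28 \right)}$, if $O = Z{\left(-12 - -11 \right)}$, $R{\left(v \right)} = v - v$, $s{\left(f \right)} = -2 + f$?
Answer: $-51$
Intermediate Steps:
$R{\left(v \right)} = 0$
$O = -17$
$O s{\left(5 \right)} - R{\left(28 \right)} = - 17 \left(-2 + 5\right) - 0 = \left(-17\right) 3 + 0 = -51 + 0 = -51$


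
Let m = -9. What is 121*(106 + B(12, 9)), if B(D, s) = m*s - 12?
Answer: 1573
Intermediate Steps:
B(D, s) = -12 - 9*s (B(D, s) = -9*s - 12 = -12 - 9*s)
121*(106 + B(12, 9)) = 121*(106 + (-12 - 9*9)) = 121*(106 + (-12 - 81)) = 121*(106 - 93) = 121*13 = 1573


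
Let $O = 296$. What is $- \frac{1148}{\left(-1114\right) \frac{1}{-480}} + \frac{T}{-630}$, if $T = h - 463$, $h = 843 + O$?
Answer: $- \frac{86977066}{175455} \approx -495.72$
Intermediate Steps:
$h = 1139$ ($h = 843 + 296 = 1139$)
$T = 676$ ($T = 1139 - 463 = 676$)
$- \frac{1148}{\left(-1114\right) \frac{1}{-480}} + \frac{T}{-630} = - \frac{1148}{\left(-1114\right) \frac{1}{-480}} + \frac{676}{-630} = - \frac{1148}{\left(-1114\right) \left(- \frac{1}{480}\right)} + 676 \left(- \frac{1}{630}\right) = - \frac{1148}{\frac{557}{240}} - \frac{338}{315} = \left(-1148\right) \frac{240}{557} - \frac{338}{315} = - \frac{275520}{557} - \frac{338}{315} = - \frac{86977066}{175455}$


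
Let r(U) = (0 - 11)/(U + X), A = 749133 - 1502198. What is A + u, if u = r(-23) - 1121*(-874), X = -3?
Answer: 5893925/26 ≈ 2.2669e+5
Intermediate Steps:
A = -753065
r(U) = -11/(-3 + U) (r(U) = (0 - 11)/(U - 3) = -11/(-3 + U))
u = 25473615/26 (u = -11/(-3 - 23) - 1121*(-874) = -11/(-26) + 979754 = -11*(-1/26) + 979754 = 11/26 + 979754 = 25473615/26 ≈ 9.7975e+5)
A + u = -753065 + 25473615/26 = 5893925/26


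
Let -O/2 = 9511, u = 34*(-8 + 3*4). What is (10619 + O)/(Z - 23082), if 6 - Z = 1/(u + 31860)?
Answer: 268862388/738339697 ≈ 0.36414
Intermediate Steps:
u = 136 (u = 34*(-8 + 12) = 34*4 = 136)
O = -19022 (O = -2*9511 = -19022)
Z = 191975/31996 (Z = 6 - 1/(136 + 31860) = 6 - 1/31996 = 191975/31996 ≈ 6.0000)
(10619 + O)/(Z - 23082) = (10619 - 19022)/(191975/31996 - 23082) = -8403/(-738339697/31996) = -8403*(-31996/738339697) = 268862388/738339697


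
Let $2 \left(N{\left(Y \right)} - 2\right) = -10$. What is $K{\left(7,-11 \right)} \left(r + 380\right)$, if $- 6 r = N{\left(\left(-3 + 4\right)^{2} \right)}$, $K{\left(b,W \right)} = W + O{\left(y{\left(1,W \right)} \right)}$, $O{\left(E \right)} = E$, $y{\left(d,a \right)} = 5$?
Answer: $-2283$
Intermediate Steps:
$N{\left(Y \right)} = -3$ ($N{\left(Y \right)} = 2 + \frac{1}{2} \left(-10\right) = 2 - 5 = -3$)
$K{\left(b,W \right)} = 5 + W$ ($K{\left(b,W \right)} = W + 5 = 5 + W$)
$r = \frac{1}{2}$ ($r = \left(- \frac{1}{6}\right) \left(-3\right) = \frac{1}{2} \approx 0.5$)
$K{\left(7,-11 \right)} \left(r + 380\right) = \left(5 - 11\right) \left(\frac{1}{2} + 380\right) = \left(-6\right) \frac{761}{2} = -2283$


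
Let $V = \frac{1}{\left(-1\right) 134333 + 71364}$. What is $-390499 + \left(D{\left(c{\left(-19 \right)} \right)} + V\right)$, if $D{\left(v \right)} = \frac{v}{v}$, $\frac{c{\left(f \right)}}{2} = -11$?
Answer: $- \frac{24589268563}{62969} \approx -3.905 \cdot 10^{5}$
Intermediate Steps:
$c{\left(f \right)} = -22$ ($c{\left(f \right)} = 2 \left(-11\right) = -22$)
$V = - \frac{1}{62969}$ ($V = \frac{1}{-134333 + 71364} = \frac{1}{-62969} = - \frac{1}{62969} \approx -1.5881 \cdot 10^{-5}$)
$D{\left(v \right)} = 1$
$-390499 + \left(D{\left(c{\left(-19 \right)} \right)} + V\right) = -390499 + \left(1 - \frac{1}{62969}\right) = -390499 + \frac{62968}{62969} = - \frac{24589268563}{62969}$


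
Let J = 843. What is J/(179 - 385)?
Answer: -843/206 ≈ -4.0922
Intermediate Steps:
J/(179 - 385) = 843/(179 - 385) = 843/(-206) = 843*(-1/206) = -843/206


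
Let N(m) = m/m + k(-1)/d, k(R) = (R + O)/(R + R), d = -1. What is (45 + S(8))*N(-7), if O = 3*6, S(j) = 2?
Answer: 893/2 ≈ 446.50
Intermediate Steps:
O = 18
k(R) = (18 + R)/(2*R) (k(R) = (R + 18)/(R + R) = (18 + R)/((2*R)) = (18 + R)*(1/(2*R)) = (18 + R)/(2*R))
N(m) = 19/2 (N(m) = m/m + ((½)*(18 - 1)/(-1))/(-1) = 1 + ((½)*(-1)*17)*(-1) = 1 - 17/2*(-1) = 1 + 17/2 = 19/2)
(45 + S(8))*N(-7) = (45 + 2)*(19/2) = 47*(19/2) = 893/2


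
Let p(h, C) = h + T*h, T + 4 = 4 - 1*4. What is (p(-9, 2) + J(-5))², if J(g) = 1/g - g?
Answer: 25281/25 ≈ 1011.2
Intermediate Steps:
T = -4 (T = -4 + (4 - 1*4) = -4 + (4 - 4) = -4 + 0 = -4)
p(h, C) = -3*h (p(h, C) = h - 4*h = -3*h)
(p(-9, 2) + J(-5))² = (-3*(-9) + (1/(-5) - 1*(-5)))² = (27 + (-⅕ + 5))² = (27 + 24/5)² = (159/5)² = 25281/25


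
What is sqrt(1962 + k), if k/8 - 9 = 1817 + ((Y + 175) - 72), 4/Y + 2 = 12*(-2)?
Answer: sqrt(2939378)/13 ≈ 131.88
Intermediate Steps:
Y = -2/13 (Y = 4/(-2 + 12*(-2)) = 4/(-2 - 24) = 4/(-26) = 4*(-1/26) = -2/13 ≈ -0.15385)
k = 200600/13 (k = 72 + 8*(1817 + ((-2/13 + 175) - 72)) = 72 + 8*(1817 + (2273/13 - 72)) = 72 + 8*(1817 + 1337/13) = 72 + 8*(24958/13) = 72 + 199664/13 = 200600/13 ≈ 15431.)
sqrt(1962 + k) = sqrt(1962 + 200600/13) = sqrt(226106/13) = sqrt(2939378)/13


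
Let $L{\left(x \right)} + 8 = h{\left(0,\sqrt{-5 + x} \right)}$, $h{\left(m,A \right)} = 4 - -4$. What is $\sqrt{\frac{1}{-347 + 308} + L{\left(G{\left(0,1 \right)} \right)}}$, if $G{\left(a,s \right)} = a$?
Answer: $\frac{i \sqrt{39}}{39} \approx 0.16013 i$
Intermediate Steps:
$h{\left(m,A \right)} = 8$ ($h{\left(m,A \right)} = 4 + 4 = 8$)
$L{\left(x \right)} = 0$ ($L{\left(x \right)} = -8 + 8 = 0$)
$\sqrt{\frac{1}{-347 + 308} + L{\left(G{\left(0,1 \right)} \right)}} = \sqrt{\frac{1}{-347 + 308} + 0} = \sqrt{\frac{1}{-39} + 0} = \sqrt{- \frac{1}{39} + 0} = \sqrt{- \frac{1}{39}} = \frac{i \sqrt{39}}{39}$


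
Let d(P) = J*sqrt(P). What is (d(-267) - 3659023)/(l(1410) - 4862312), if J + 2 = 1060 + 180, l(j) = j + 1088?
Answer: 3659023/4859814 - 619*I*sqrt(267)/2429907 ≈ 0.75291 - 0.0041625*I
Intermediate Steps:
l(j) = 1088 + j
J = 1238 (J = -2 + (1060 + 180) = -2 + 1240 = 1238)
d(P) = 1238*sqrt(P)
(d(-267) - 3659023)/(l(1410) - 4862312) = (1238*sqrt(-267) - 3659023)/((1088 + 1410) - 4862312) = (1238*(I*sqrt(267)) - 3659023)/(2498 - 4862312) = (1238*I*sqrt(267) - 3659023)/(-4859814) = (-3659023 + 1238*I*sqrt(267))*(-1/4859814) = 3659023/4859814 - 619*I*sqrt(267)/2429907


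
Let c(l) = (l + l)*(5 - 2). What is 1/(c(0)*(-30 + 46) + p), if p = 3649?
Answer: 1/3649 ≈ 0.00027405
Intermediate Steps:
c(l) = 6*l (c(l) = (2*l)*3 = 6*l)
1/(c(0)*(-30 + 46) + p) = 1/((6*0)*(-30 + 46) + 3649) = 1/(0*16 + 3649) = 1/(0 + 3649) = 1/3649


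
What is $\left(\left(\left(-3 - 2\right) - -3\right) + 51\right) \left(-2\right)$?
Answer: $-98$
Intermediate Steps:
$\left(\left(\left(-3 - 2\right) - -3\right) + 51\right) \left(-2\right) = \left(\left(-5 + 3\right) + 51\right) \left(-2\right) = \left(-2 + 51\right) \left(-2\right) = 49 \left(-2\right) = -98$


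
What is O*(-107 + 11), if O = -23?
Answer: 2208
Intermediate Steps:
O*(-107 + 11) = -23*(-107 + 11) = -23*(-96) = 2208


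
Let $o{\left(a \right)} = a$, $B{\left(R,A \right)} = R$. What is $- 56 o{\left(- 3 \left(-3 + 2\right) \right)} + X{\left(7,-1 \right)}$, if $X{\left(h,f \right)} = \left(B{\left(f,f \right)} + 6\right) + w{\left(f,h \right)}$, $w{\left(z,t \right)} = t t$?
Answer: $-114$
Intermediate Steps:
$w{\left(z,t \right)} = t^{2}$
$X{\left(h,f \right)} = 6 + f + h^{2}$ ($X{\left(h,f \right)} = \left(f + 6\right) + h^{2} = \left(6 + f\right) + h^{2} = 6 + f + h^{2}$)
$- 56 o{\left(- 3 \left(-3 + 2\right) \right)} + X{\left(7,-1 \right)} = - 56 \left(- 3 \left(-3 + 2\right)\right) + \left(6 - 1 + 7^{2}\right) = - 56 \left(\left(-3\right) \left(-1\right)\right) + \left(6 - 1 + 49\right) = \left(-56\right) 3 + 54 = -168 + 54 = -114$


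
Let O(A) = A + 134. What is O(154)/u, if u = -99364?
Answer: -72/24841 ≈ -0.0028984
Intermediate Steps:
O(A) = 134 + A
O(154)/u = (134 + 154)/(-99364) = 288*(-1/99364) = -72/24841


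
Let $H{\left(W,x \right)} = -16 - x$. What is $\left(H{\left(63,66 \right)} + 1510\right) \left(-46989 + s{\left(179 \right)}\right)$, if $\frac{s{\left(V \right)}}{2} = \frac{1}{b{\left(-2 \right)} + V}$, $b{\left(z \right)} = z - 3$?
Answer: $- \frac{1945907992}{29} \approx -6.71 \cdot 10^{7}$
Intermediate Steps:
$b{\left(z \right)} = -3 + z$ ($b{\left(z \right)} = z - 3 = -3 + z$)
$s{\left(V \right)} = \frac{2}{-5 + V}$ ($s{\left(V \right)} = \frac{2}{\left(-3 - 2\right) + V} = \frac{2}{-5 + V}$)
$\left(H{\left(63,66 \right)} + 1510\right) \left(-46989 + s{\left(179 \right)}\right) = \left(\left(-16 - 66\right) + 1510\right) \left(-46989 + \frac{2}{-5 + 179}\right) = \left(\left(-16 - 66\right) + 1510\right) \left(-46989 + \frac{2}{174}\right) = \left(-82 + 1510\right) \left(-46989 + 2 \cdot \frac{1}{174}\right) = 1428 \left(-46989 + \frac{1}{87}\right) = 1428 \left(- \frac{4088042}{87}\right) = - \frac{1945907992}{29}$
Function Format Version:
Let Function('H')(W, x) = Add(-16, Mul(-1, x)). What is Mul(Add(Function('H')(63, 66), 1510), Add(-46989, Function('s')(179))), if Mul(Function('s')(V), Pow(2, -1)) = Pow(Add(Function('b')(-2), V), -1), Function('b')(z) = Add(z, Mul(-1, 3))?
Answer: Rational(-1945907992, 29) ≈ -6.7100e+7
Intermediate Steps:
Function('b')(z) = Add(-3, z) (Function('b')(z) = Add(z, -3) = Add(-3, z))
Function('s')(V) = Mul(2, Pow(Add(-5, V), -1)) (Function('s')(V) = Mul(2, Pow(Add(Add(-3, -2), V), -1)) = Mul(2, Pow(Add(-5, V), -1)))
Mul(Add(Function('H')(63, 66), 1510), Add(-46989, Function('s')(179))) = Mul(Add(Add(-16, Mul(-1, 66)), 1510), Add(-46989, Mul(2, Pow(Add(-5, 179), -1)))) = Mul(Add(Add(-16, -66), 1510), Add(-46989, Mul(2, Pow(174, -1)))) = Mul(Add(-82, 1510), Add(-46989, Mul(2, Rational(1, 174)))) = Mul(1428, Add(-46989, Rational(1, 87))) = Mul(1428, Rational(-4088042, 87)) = Rational(-1945907992, 29)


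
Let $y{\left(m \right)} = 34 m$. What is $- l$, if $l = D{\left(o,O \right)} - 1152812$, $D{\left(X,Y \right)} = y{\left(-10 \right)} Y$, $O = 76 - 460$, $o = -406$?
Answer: $1022252$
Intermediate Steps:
$O = -384$
$D{\left(X,Y \right)} = - 340 Y$ ($D{\left(X,Y \right)} = 34 \left(-10\right) Y = - 340 Y$)
$l = -1022252$ ($l = \left(-340\right) \left(-384\right) - 1152812 = 130560 - 1152812 = -1022252$)
$- l = \left(-1\right) \left(-1022252\right) = 1022252$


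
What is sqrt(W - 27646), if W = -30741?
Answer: I*sqrt(58387) ≈ 241.63*I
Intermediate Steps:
sqrt(W - 27646) = sqrt(-30741 - 27646) = sqrt(-58387) = I*sqrt(58387)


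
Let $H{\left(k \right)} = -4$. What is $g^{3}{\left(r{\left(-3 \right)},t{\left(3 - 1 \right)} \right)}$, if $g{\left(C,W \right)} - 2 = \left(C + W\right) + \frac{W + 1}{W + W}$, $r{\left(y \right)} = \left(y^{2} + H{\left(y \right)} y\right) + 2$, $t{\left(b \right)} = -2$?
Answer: $\frac{804357}{64} \approx 12568.0$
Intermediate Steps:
$r{\left(y \right)} = 2 + y^{2} - 4 y$ ($r{\left(y \right)} = \left(y^{2} - 4 y\right) + 2 = 2 + y^{2} - 4 y$)
$g{\left(C,W \right)} = 2 + C + W + \frac{1 + W}{2 W}$ ($g{\left(C,W \right)} = 2 + \left(\left(C + W\right) + \frac{W + 1}{W + W}\right) = 2 + \left(\left(C + W\right) + \frac{1 + W}{2 W}\right) = 2 + \left(C + W + \frac{1 + W}{2 W}\right) = 2 + C + W + \frac{1 + W}{2 W}$)
$g^{3}{\left(r{\left(-3 \right)},t{\left(3 - 1 \right)} \right)} = \left(\frac{5}{2} + \left(2 + \left(-3\right)^{2} - -12\right) - 2 + \frac{1}{2 \left(-2\right)}\right)^{3} = \left(\frac{5}{2} + \left(2 + 9 + 12\right) - 2 + \frac{1}{2} \left(- \frac{1}{2}\right)\right)^{3} = \left(\frac{5}{2} + 23 - 2 - \frac{1}{4}\right)^{3} = \left(\frac{93}{4}\right)^{3} = \frac{804357}{64}$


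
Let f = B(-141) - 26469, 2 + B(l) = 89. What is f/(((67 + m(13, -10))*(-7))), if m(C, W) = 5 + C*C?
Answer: 26382/1687 ≈ 15.638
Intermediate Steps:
B(l) = 87 (B(l) = -2 + 89 = 87)
m(C, W) = 5 + C²
f = -26382 (f = 87 - 26469 = -26382)
f/(((67 + m(13, -10))*(-7))) = -26382*(-1/(7*(67 + (5 + 13²)))) = -26382*(-1/(7*(67 + (5 + 169)))) = -26382*(-1/(7*(67 + 174))) = -26382/(241*(-7)) = -26382/(-1687) = -26382*(-1/1687) = 26382/1687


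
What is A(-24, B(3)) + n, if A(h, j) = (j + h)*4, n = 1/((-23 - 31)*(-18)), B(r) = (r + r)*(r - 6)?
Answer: -163295/972 ≈ -168.00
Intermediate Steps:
B(r) = 2*r*(-6 + r) (B(r) = (2*r)*(-6 + r) = 2*r*(-6 + r))
n = 1/972 (n = 1/(-54*(-18)) = 1/972 ≈ 0.0010288)
A(h, j) = 4*h + 4*j (A(h, j) = (h + j)*4 = 4*h + 4*j)
A(-24, B(3)) + n = (4*(-24) + 4*(2*3*(-6 + 3))) + 1/972 = (-96 + 4*(2*3*(-3))) + 1/972 = (-96 + 4*(-18)) + 1/972 = (-96 - 72) + 1/972 = -168 + 1/972 = -163295/972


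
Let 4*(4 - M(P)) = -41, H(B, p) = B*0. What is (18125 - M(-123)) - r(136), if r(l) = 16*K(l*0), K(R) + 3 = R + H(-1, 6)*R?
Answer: 72635/4 ≈ 18159.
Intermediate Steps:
H(B, p) = 0
M(P) = 57/4 (M(P) = 4 - 1/4*(-41) = 4 + 41/4 = 57/4)
K(R) = -3 + R (K(R) = -3 + (R + 0*R) = -3 + (R + 0) = -3 + R)
r(l) = -48 (r(l) = 16*(-3 + l*0) = 16*(-3 + 0) = 16*(-3) = -48)
(18125 - M(-123)) - r(136) = (18125 - 1*57/4) - 1*(-48) = (18125 - 57/4) + 48 = 72443/4 + 48 = 72635/4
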